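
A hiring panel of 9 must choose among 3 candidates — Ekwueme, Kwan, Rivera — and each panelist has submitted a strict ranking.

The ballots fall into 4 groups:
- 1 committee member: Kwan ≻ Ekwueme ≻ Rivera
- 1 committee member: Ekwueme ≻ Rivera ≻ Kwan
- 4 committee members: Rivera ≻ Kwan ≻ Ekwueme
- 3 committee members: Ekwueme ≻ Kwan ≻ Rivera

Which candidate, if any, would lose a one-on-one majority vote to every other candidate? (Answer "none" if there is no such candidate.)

Pairwise majorities:
Ekwueme vs Kwan: 4 to 5, Kwan.
Ekwueme–Rivera: Ekwueme 5–4.
Kwan vs Rivera: 4 to 5, Rivera.
No candidate is winless: Ekwueme beats Rivera; Kwan beats Ekwueme; Rivera beats Kwan. There is no Condorcet loser.

none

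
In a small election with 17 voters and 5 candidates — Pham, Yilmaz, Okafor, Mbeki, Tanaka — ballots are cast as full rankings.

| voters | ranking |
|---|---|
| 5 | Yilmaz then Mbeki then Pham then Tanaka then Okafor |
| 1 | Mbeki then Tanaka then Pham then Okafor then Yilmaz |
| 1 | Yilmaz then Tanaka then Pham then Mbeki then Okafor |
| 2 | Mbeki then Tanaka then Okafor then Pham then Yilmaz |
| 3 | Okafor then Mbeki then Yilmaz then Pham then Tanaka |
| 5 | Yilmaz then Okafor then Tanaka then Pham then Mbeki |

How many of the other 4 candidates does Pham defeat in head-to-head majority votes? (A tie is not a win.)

0

Pham against each rival (17 voters):
Pham–Yilmaz: Yilmaz 14–3.
Pham–Okafor: Okafor 10–7.
Pham vs Mbeki: 1+5 = 6 for Pham, 11 for Mbeki — Mbeki by 11–6.
Pham vs Tanaka: 8 to 9, Tanaka.
Pham beats no one; loses to Yilmaz, Okafor, Mbeki, Tanaka — 0 pairwise wins.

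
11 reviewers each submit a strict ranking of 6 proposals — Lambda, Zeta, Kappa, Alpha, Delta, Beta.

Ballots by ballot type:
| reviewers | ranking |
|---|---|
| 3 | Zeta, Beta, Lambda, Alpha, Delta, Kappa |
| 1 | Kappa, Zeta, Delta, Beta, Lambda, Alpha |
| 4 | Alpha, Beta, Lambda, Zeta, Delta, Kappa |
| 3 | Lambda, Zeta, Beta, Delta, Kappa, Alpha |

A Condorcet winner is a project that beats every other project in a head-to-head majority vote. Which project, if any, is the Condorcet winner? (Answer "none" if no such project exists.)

Pairwise majorities:
Lambda vs Zeta: Lambda preferred on 4+3 = 7 ballots; Lambda wins 7–4.
Lambda vs Kappa: Lambda is ranked higher on 3+4+3 = 10 ballots, Kappa on 1. Lambda wins 10–1.
Lambda vs Alpha: 7 to 4, Lambda.
Lambda vs Delta: Lambda is ranked higher on 3+4+3 = 10 ballots, Delta on 1. Lambda wins 10–1.
Lambda vs Beta: Lambda is ranked higher on 3 ballots, Beta on 8. Beta wins 8–3.
Zeta vs Kappa: 10 to 1, Zeta.
Zeta vs Alpha: 7 to 4, Zeta.
Zeta vs Delta: Zeta is ranked higher on 3+1+4+3 = 11 ballots, Delta on 0. Zeta wins 11–0.
Zeta vs Beta: 3+1+3 = 7 for Zeta, 4 for Beta — Zeta by 7–4.
Kappa vs Alpha: Kappa preferred on 1+3 = 4 ballots; Alpha wins 7–4.
Kappa vs Delta: Kappa preferred on 1 ballot; Delta wins 10–1.
Kappa vs Beta: Kappa is ranked higher on 1 ballot, Beta on 10. Beta wins 10–1.
Alpha vs Delta: Alpha preferred on 3+4 = 7 ballots; Alpha wins 7–4.
Alpha vs Beta: Alpha preferred on 4 ballots; Beta wins 7–4.
Delta vs Beta: 1 to 10, Beta.
Each project drops at least one matchup (Lambda loses to Beta; Zeta loses to Lambda; Kappa loses to Lambda; Alpha loses to Lambda; Delta loses to Lambda; Beta loses to Zeta); the cycle Lambda > Zeta > Beta > Lambda rules out a Condorcet winner.

none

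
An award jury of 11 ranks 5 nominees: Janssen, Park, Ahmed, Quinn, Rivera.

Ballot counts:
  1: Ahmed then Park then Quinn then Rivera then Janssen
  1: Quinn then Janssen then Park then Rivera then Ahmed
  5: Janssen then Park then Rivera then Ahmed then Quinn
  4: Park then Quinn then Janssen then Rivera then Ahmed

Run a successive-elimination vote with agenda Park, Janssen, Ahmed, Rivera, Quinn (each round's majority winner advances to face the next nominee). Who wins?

Round 1: Park vs Janssen — 5–6, Janssen advances.
Round 2: Janssen vs Ahmed — 10–1, Janssen advances.
Round 3: Janssen vs Rivera — 10–1, Janssen advances.
Round 4: Janssen vs Quinn — 5–6, Quinn advances.
Quinn survives the agenda.

Quinn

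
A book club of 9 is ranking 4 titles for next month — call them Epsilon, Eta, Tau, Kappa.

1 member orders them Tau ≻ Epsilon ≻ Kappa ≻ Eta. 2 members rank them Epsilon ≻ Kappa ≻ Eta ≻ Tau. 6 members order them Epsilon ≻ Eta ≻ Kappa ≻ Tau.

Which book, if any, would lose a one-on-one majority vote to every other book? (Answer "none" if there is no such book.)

Pairwise majorities:
Epsilon vs Eta: Epsilon wins 9–0.
Epsilon vs Tau: 2+6 = 8 for Epsilon, 1 for Tau — Epsilon by 8–1.
Epsilon vs Kappa: 1+2+6 = 9 for Epsilon, 0 for Kappa — Epsilon by 9–0.
Eta vs Tau: Eta wins 8–1.
Eta vs Kappa: Eta wins 6–3.
Tau–Kappa: Kappa 8–1.
Tau loses to every other book — it is the Condorcet loser.

Tau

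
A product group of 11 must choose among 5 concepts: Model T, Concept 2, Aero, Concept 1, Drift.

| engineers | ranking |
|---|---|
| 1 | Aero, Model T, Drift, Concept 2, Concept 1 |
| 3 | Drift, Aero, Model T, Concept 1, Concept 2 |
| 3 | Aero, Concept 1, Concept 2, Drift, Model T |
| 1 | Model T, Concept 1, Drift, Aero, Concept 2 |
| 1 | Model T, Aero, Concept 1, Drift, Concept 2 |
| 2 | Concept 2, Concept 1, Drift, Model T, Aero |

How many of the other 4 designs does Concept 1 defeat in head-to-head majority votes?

Concept 1 against each rival (11 engineers):
Concept 1 vs Model T: Model T wins 6–5.
Concept 1–Concept 2: Concept 1 8–3.
Concept 1 vs Aero: Aero wins 8–3.
Concept 1 vs Drift: Concept 1 preferred on 3+1+1+2 = 7 ballots; Concept 1 wins 7–4.
Concept 1 beats Concept 2, Drift; loses to Model T, Aero — 2 pairwise wins.

2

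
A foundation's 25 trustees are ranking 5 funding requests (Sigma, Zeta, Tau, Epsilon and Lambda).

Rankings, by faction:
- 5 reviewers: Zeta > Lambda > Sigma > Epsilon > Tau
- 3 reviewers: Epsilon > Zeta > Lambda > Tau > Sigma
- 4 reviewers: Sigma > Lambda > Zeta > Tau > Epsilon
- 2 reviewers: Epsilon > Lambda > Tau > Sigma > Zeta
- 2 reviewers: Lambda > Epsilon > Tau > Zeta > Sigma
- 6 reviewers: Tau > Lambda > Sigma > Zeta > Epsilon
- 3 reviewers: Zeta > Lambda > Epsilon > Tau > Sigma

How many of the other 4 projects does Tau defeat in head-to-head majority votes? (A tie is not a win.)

1

Tau against each rival (25 reviewers):
Tau vs Sigma: Tau, 16–9.
Tau vs Zeta: Zeta, 15–10.
Tau vs Epsilon: 10 to 15, Epsilon.
Tau vs Lambda: Lambda, 19–6.
Tau beats Sigma; loses to Zeta, Epsilon, Lambda — 1 pairwise win.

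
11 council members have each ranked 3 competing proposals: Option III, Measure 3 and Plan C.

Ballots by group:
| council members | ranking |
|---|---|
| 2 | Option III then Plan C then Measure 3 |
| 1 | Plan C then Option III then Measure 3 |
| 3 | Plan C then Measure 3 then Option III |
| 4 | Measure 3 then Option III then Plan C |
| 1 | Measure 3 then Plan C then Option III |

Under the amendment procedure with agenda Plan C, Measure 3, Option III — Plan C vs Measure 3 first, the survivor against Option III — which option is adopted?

Round 1: Plan C vs Measure 3 — 6–5, Plan C advances.
Round 2: Plan C vs Option III — 5–6, Option III advances.
The agenda winner is Option III.

Option III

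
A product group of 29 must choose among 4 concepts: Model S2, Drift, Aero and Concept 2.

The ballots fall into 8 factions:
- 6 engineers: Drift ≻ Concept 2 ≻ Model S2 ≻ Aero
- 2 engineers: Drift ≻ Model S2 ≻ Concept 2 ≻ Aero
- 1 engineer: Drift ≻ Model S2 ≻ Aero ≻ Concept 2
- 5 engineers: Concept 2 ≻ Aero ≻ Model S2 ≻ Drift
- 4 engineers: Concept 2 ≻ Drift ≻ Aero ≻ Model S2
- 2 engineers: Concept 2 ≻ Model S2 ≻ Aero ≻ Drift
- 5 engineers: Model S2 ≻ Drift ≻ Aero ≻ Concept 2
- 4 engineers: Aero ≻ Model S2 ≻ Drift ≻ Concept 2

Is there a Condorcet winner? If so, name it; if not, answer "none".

Pairwise majorities:
Model S2 vs Drift: Model S2 preferred on 5+2+5+4 = 16 ballots; Model S2 wins 16–13.
Model S2 vs Aero: 16 to 13, Model S2.
Model S2 vs Concept 2: Model S2 preferred on 2+1+5+4 = 12 ballots; Concept 2 wins 17–12.
Drift vs Aero: Drift is ranked higher on 6+2+1+4+5 = 18 ballots, Aero on 11. Drift wins 18–11.
Drift vs Concept 2: Drift preferred on 6+2+1+5+4 = 18 ballots; Drift wins 18–11.
Aero vs Concept 2: 1+5+4 = 10 for Aero, 19 for Concept 2 — Concept 2 by 19–10.
Each design drops at least one matchup (Model S2 loses to Concept 2; Drift loses to Model S2; Aero loses to Model S2; Concept 2 loses to Drift); the cycle Model S2 → Drift → Concept 2 → Model S2 rules out a Condorcet winner.

none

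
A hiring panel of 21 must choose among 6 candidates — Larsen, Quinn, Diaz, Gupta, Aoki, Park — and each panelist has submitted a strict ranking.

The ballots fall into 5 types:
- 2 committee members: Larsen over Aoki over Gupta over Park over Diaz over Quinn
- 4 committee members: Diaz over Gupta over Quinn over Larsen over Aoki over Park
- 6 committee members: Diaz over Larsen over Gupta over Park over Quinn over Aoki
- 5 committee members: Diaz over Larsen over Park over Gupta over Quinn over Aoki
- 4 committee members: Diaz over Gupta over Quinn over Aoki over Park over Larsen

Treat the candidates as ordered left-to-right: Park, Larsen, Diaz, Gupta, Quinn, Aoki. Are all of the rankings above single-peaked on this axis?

no

Axis positions: Park=1, Larsen=2, Diaz=3, Gupta=4, Quinn=5, Aoki=6.
Type 1: ranking walks positions 2-6-4-1-3-5; Aoki is ranked above Diaz even though Diaz lies between Aoki and the peak Larsen on the axis — preferences dip and rise again. Not single-peaked.
Type 2 (peak Diaz at position 3): ranking walks positions 3-4-5-2-6-1, expanding outward from the peak — single-peaked.
Type 3 (peak Diaz at position 3): ranking walks positions 3-2-4-1-5-6, expanding outward from the peak — single-peaked.
Type 4 (peak Diaz at position 3): ranking walks positions 3-2-1-4-5-6, expanding outward from the peak — single-peaked.
Type 5: ranking walks positions 3-4-5-6-1-2; Park is ranked above Larsen even though Larsen lies between Park and the peak Diaz on the axis — preferences dip and rise again. Not single-peaked.
Type 1 violates single-peakedness, so the profile is not single-peaked on this axis.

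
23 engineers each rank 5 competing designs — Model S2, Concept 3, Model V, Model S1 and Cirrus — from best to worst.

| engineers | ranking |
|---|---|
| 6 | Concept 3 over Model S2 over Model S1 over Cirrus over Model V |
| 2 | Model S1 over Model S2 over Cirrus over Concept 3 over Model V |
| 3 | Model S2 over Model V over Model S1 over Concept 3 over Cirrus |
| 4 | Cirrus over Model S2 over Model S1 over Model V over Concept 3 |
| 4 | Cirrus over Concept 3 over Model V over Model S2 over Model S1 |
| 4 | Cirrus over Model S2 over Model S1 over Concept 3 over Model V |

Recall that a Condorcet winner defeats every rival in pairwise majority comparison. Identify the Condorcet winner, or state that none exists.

Check each pair by majority over 23 ballots:
Model S2–Concept 3: Model S2 13–10.
Model S2 vs Model V: Model S2 wins 19–4.
Model S2 vs Model S1: Model S2 wins 21–2.
Model S2 vs Cirrus: 6+2+3 = 11 for Model S2, 12 for Cirrus — Cirrus by 12–11.
Concept 3 vs Model V: 16 to 7, Concept 3.
Concept 3–Model S1: Model S1 13–10.
Concept 3 vs Cirrus: Cirrus, 14–9.
Model V vs Model S1: Model V is ranked higher on 3+4 = 7 ballots, Model S1 on 16. Model S1 wins 16–7.
Model V vs Cirrus: Model V is ranked higher on 3 ballots, Cirrus on 20. Cirrus wins 20–3.
Model S1 vs Cirrus: Model S1 is ranked higher on 6+2+3 = 11 ballots, Cirrus on 12. Cirrus wins 12–11.
Only Cirrus has no losses; Cirrus is the Condorcet winner.

Cirrus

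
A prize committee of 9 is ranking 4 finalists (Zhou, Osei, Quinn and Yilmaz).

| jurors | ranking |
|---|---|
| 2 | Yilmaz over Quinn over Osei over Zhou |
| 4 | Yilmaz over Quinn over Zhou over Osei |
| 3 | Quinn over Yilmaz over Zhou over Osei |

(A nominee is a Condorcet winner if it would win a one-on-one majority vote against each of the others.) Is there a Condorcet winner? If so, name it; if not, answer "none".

Check each pair by majority over 9 ballots:
Zhou vs Osei: Zhou preferred on 4+3 = 7 ballots; Zhou wins 7–2.
Zhou vs Quinn: 0 to 9, Quinn.
Zhou vs Yilmaz: Zhou preferred on 0 ballots; Yilmaz wins 9–0.
Osei vs Quinn: Osei is ranked higher on 0 ballots, Quinn on 9. Quinn wins 9–0.
Osei vs Yilmaz: Osei preferred on 0 ballots; Yilmaz wins 9–0.
Quinn vs Yilmaz: 3 for Quinn, 6 for Yilmaz — Yilmaz by 6–3.
Only Yilmaz has no losses; Yilmaz is the Condorcet winner.

Yilmaz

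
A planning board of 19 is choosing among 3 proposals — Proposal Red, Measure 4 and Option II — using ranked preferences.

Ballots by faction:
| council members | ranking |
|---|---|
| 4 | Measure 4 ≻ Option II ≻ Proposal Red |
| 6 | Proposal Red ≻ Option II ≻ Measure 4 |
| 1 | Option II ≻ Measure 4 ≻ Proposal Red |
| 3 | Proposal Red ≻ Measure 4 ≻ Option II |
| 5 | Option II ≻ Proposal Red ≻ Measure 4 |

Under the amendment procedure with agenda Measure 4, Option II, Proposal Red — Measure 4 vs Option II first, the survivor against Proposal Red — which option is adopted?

Round 1: Measure 4 vs Option II — 7–12, Option II advances.
Round 2: Option II vs Proposal Red — 10–9, Option II advances.
Option II survives the agenda.

Option II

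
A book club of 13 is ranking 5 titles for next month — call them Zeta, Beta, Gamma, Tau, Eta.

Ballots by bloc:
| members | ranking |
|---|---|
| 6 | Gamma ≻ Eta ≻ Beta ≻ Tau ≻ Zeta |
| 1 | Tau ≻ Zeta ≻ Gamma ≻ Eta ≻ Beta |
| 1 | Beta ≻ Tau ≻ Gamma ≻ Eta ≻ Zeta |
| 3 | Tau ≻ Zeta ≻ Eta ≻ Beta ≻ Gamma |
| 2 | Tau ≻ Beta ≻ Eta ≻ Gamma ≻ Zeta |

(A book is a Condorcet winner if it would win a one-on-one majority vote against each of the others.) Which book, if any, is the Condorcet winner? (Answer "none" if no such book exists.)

Head-to-head results (13 members):
Zeta vs Beta: Beta, 9–4.
Zeta vs Gamma: Gamma wins 9–4.
Zeta–Tau: Tau 13–0.
Zeta vs Eta: Eta, 9–4.
Beta vs Gamma: Gamma, 7–6.
Beta vs Tau: Beta, 7–6.
Beta–Eta: Eta 10–3.
Gamma–Tau: Tau 7–6.
Gamma vs Eta: Gamma, 8–5.
Tau–Eta: Tau 7–6.
Each book drops at least one matchup (Zeta loses to Beta; Beta loses to Gamma; Gamma loses to Tau; Tau loses to Beta; Eta loses to Gamma); the cycle Beta → Tau → Gamma → Beta rules out a Condorcet winner.

none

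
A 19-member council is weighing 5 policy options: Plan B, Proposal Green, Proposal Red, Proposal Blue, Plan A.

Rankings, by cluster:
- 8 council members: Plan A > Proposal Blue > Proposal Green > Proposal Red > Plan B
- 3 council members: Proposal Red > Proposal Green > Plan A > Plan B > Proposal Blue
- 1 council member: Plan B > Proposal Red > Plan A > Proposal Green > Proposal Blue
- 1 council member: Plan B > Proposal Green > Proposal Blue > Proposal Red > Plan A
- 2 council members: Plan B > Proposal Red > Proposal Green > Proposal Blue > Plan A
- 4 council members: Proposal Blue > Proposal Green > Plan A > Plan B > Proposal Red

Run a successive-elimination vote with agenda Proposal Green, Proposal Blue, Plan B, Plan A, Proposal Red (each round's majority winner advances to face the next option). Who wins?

Round 1: Proposal Green vs Proposal Blue — 7–12, Proposal Blue advances.
Round 2: Proposal Blue vs Plan B — 12–7, Proposal Blue advances.
Round 3: Proposal Blue vs Plan A — 7–12, Plan A advances.
Round 4: Plan A vs Proposal Red — 12–7, Plan A advances.
Plan A survives the agenda.

Plan A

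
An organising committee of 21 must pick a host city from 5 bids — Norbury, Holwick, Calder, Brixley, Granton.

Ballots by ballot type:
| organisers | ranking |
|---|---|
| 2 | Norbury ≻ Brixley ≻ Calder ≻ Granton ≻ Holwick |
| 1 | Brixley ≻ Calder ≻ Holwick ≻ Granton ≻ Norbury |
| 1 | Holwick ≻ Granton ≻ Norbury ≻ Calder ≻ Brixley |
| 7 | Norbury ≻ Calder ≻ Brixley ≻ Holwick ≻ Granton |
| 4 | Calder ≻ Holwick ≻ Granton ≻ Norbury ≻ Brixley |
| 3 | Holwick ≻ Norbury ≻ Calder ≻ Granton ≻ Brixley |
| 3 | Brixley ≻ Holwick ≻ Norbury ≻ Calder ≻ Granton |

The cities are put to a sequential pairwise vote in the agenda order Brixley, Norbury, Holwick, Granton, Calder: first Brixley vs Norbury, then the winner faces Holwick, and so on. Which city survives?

Calder

Round 1: Brixley vs Norbury — 4–17, Norbury advances.
Round 2: Norbury vs Holwick — 9–12, Holwick advances.
Round 3: Holwick vs Granton — 19–2, Holwick advances.
Round 4: Holwick vs Calder — 7–14, Calder advances.
Calder survives the agenda.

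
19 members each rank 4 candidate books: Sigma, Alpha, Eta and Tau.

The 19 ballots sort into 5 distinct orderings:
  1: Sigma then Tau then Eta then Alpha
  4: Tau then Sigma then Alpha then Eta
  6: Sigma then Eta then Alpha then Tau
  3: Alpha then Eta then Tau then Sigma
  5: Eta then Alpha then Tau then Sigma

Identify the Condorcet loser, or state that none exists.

Head-to-head results (19 members):
Sigma vs Alpha: Sigma, 11–8.
Sigma vs Eta: Sigma preferred on 1+4+6 = 11 ballots; Sigma wins 11–8.
Sigma vs Tau: 7 to 12, Tau.
Alpha vs Eta: Alpha is ranked higher on 4+3 = 7 ballots, Eta on 12. Eta wins 12–7.
Alpha vs Tau: Alpha preferred on 6+3+5 = 14 ballots; Alpha wins 14–5.
Eta–Tau: Eta 14–5.
No book is winless: Sigma beats Alpha; Alpha beats Tau; Eta beats Alpha; Tau beats Sigma. There is no Condorcet loser.

none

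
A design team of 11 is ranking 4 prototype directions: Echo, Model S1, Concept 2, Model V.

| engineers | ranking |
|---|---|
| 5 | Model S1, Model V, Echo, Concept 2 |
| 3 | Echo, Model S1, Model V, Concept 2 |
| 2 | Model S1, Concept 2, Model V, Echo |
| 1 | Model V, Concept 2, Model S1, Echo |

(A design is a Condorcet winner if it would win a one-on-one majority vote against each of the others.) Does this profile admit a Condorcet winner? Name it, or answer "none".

Head-to-head results (11 engineers):
Echo vs Model S1: 3 for Echo, 8 for Model S1 — Model S1 by 8–3.
Echo–Concept 2: Echo 8–3.
Echo vs Model V: Model V wins 8–3.
Model S1 vs Concept 2: 10 to 1, Model S1.
Model S1–Model V: Model S1 10–1.
Concept 2 vs Model V: 2 to 9, Model V.
Model S1 defeats every rival head-to-head and is the Condorcet winner.

Model S1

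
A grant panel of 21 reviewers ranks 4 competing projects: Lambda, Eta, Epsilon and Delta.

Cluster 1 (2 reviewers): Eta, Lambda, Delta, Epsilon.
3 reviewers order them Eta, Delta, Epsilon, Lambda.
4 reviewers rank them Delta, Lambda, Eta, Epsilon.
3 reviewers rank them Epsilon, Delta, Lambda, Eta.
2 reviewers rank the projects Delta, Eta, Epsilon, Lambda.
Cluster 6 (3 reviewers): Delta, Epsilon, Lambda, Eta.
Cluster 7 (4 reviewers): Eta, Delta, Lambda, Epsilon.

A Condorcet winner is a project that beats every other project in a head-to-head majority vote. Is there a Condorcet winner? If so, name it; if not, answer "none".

Delta

Head-to-head results (21 reviewers):
Lambda vs Eta: Lambda is ranked higher on 4+3+3 = 10 ballots, Eta on 11. Eta wins 11–10.
Lambda–Epsilon: Epsilon 11–10.
Lambda vs Delta: 2 to 19, Delta.
Eta vs Epsilon: Eta wins 15–6.
Eta–Delta: Delta 12–9.
Epsilon vs Delta: Epsilon preferred on 3 ballots; Delta wins 18–3.
Delta defeats every rival head-to-head and is the Condorcet winner.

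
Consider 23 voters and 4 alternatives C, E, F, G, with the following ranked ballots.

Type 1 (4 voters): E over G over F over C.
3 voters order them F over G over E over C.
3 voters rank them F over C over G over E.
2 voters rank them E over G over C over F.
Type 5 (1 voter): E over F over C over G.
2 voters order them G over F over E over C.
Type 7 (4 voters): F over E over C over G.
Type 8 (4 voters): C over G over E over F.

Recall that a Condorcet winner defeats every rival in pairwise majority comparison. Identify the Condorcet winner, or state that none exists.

Head-to-head results (23 voters):
C vs E: E, 16–7.
C vs F: F wins 17–6.
C vs G: C, 12–11.
E vs F: F wins 12–11.
E vs G: E preferred on 4+2+1+4 = 11 ballots; G wins 12–11.
F vs G: 11 to 12, G.
No alternative is unbeaten: C loses to E; E loses to F; F loses to G; G loses to C. In particular C beats G beats E beats C is a majority cycle — no Condorcet winner exists.

none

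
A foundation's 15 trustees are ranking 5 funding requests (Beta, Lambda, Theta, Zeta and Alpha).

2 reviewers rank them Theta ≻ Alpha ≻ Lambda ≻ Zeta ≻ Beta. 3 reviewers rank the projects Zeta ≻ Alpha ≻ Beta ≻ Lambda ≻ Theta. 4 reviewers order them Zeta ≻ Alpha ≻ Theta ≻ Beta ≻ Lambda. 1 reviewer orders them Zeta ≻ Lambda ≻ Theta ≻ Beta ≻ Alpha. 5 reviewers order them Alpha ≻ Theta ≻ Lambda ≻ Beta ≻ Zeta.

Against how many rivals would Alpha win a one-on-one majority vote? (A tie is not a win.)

Alpha against each rival (15 reviewers):
Alpha vs Beta: 2+3+4+5 = 14 for Alpha, 1 for Beta — Alpha by 14–1.
Alpha–Lambda: Alpha 14–1.
Alpha vs Theta: 12 to 3, Alpha.
Alpha vs Zeta: Zeta wins 8–7.
Alpha beats Beta, Lambda, Theta; loses to Zeta — 3 pairwise wins.

3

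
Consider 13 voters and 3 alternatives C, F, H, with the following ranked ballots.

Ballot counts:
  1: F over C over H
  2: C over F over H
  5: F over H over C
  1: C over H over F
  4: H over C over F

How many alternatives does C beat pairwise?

1

C against each rival (13 voters):
C vs F: 2+1+4 = 7 for C, 6 for F — C by 7–6.
C vs H: H, 9–4.
C beats F; loses to H — 1 pairwise win.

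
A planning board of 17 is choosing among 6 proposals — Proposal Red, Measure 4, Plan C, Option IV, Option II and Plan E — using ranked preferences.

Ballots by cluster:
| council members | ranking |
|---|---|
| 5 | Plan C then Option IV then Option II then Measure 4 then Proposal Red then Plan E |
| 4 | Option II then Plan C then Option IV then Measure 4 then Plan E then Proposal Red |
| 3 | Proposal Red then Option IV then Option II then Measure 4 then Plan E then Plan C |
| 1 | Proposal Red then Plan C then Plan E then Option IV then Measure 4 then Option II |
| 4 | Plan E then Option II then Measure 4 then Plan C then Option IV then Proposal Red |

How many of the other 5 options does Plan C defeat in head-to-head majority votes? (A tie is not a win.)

Plan C against each rival (17 council members):
Plan C vs Proposal Red: Plan C is ranked higher on 5+4+4 = 13 ballots, Proposal Red on 4. Plan C wins 13–4.
Plan C vs Measure 4: Plan C is ranked higher on 5+4+1 = 10 ballots, Measure 4 on 7. Plan C wins 10–7.
Plan C vs Option IV: Plan C wins 14–3.
Plan C vs Option II: Plan C preferred on 5+1 = 6 ballots; Option II wins 11–6.
Plan C vs Plan E: 5+4+1 = 10 for Plan C, 7 for Plan E — Plan C by 10–7.
Plan C beats Proposal Red, Measure 4, Option IV, Plan E; loses to Option II — 4 pairwise wins.

4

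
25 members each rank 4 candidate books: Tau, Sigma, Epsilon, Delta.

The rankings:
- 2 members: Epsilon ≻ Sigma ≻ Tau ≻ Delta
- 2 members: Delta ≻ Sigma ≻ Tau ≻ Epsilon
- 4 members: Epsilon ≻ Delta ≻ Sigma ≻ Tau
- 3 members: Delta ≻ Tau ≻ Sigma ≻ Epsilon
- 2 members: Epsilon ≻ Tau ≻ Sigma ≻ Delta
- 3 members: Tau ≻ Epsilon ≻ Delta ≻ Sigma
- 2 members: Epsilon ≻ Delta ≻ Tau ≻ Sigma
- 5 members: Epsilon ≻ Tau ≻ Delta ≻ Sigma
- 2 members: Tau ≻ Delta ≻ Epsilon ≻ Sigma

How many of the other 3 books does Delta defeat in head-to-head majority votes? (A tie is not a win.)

1

Delta against each rival (25 members):
Delta vs Tau: Delta preferred on 2+4+3+2 = 11 ballots; Tau wins 14–11.
Delta vs Sigma: 21 to 4, Delta.
Delta vs Epsilon: Epsilon, 18–7.
Delta beats Sigma; loses to Tau, Epsilon — 1 pairwise win.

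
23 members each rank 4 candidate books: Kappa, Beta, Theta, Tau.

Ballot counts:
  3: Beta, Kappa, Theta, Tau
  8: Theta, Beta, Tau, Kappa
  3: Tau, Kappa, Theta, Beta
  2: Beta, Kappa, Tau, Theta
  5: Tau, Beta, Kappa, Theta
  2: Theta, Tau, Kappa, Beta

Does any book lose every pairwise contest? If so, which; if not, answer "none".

Head-to-head results (23 members):
Kappa–Beta: Beta 18–5.
Kappa vs Theta: 13 to 10, Kappa.
Kappa vs Tau: 3+2 = 5 for Kappa, 18 for Tau — Tau by 18–5.
Beta vs Theta: Beta is ranked higher on 3+2+5 = 10 ballots, Theta on 13. Theta wins 13–10.
Beta vs Tau: 3+8+2 = 13 for Beta, 10 for Tau — Beta by 13–10.
Theta vs Tau: 13 to 10, Theta.
No book is winless: Kappa beats Theta; Beta beats Kappa; Theta beats Beta; Tau beats Kappa. There is no Condorcet loser.

none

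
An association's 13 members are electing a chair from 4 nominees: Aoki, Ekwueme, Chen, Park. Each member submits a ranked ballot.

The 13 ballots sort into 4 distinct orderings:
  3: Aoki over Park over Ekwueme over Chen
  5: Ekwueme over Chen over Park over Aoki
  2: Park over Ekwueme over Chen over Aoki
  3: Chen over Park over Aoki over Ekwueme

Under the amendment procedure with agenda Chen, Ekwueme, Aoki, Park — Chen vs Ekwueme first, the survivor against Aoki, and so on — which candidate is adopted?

Park

Round 1: Chen vs Ekwueme — 3–10, Ekwueme advances.
Round 2: Ekwueme vs Aoki — 7–6, Ekwueme advances.
Round 3: Ekwueme vs Park — 5–8, Park advances.
Park survives the agenda.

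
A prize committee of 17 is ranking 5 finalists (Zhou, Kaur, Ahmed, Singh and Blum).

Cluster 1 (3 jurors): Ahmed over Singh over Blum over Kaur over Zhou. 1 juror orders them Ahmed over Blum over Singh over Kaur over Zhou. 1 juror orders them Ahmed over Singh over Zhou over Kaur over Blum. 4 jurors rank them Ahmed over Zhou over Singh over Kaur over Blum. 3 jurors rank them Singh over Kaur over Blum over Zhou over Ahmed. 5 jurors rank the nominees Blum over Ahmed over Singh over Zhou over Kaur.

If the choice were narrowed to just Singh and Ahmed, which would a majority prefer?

Ahmed

Ballots ranking Singh above Ahmed: 3.
Ballots ranking Ahmed above Singh: 17 − 3 = 14.
Ahmed wins the head-to-head 14–3.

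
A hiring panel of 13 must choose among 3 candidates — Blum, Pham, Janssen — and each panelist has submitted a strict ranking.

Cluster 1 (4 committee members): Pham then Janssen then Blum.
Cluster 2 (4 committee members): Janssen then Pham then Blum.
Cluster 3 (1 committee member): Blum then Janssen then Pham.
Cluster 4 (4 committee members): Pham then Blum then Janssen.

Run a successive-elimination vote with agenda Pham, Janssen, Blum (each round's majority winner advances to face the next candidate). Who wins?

Round 1: Pham vs Janssen — 8–5, Pham advances.
Round 2: Pham vs Blum — 12–1, Pham advances.
The agenda winner is Pham.

Pham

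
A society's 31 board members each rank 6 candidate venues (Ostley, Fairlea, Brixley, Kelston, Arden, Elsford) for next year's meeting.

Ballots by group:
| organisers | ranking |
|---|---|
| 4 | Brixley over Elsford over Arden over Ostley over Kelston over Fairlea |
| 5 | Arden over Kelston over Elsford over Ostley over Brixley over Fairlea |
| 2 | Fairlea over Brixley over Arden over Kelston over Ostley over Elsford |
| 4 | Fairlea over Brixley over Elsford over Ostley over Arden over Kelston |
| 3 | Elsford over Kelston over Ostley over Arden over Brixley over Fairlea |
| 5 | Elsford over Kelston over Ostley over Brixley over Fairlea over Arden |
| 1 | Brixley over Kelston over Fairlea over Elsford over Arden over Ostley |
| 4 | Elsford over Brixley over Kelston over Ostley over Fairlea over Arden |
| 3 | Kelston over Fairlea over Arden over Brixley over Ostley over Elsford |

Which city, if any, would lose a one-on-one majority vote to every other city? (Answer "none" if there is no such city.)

Head-to-head results (31 organisers):
Ostley vs Fairlea: Ostley, 21–10.
Ostley vs Brixley: Brixley wins 18–13.
Ostley–Kelston: Kelston 23–8.
Ostley vs Arden: 16 to 15, Ostley.
Ostley vs Elsford: 2+3 = 5 for Ostley, 26 for Elsford — Elsford by 26–5.
Fairlea vs Brixley: Fairlea preferred on 2+4+3 = 9 ballots; Brixley wins 22–9.
Fairlea vs Kelston: Kelston wins 25–6.
Fairlea vs Arden: Fairlea preferred on 2+4+5+1+4+3 = 19 ballots; Fairlea wins 19–12.
Fairlea vs Elsford: Elsford, 21–10.
Brixley vs Kelston: 4+2+4+1+4 = 15 for Brixley, 16 for Kelston — Kelston by 16–15.
Brixley vs Arden: Brixley wins 20–11.
Brixley vs Elsford: Elsford wins 17–14.
Kelston vs Arden: Kelston, 16–15.
Kelston–Elsford: Elsford 20–11.
Arden vs Elsford: 5+2+3 = 10 for Arden, 21 for Elsford — Elsford by 21–10.
Arden loses to every other city — it is the Condorcet loser.

Arden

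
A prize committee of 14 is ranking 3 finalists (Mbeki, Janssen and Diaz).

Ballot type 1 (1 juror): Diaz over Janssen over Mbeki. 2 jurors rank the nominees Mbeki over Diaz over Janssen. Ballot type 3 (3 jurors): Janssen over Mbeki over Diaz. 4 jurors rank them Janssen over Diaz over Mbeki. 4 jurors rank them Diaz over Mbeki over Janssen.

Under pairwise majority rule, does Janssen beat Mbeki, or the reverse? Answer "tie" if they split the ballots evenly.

Janssen

Ballots ranking Janssen above Mbeki: 1 + 3 + 4 = 8.
Ballots ranking Mbeki above Janssen: 14 − 8 = 6.
Janssen wins the head-to-head 8–6.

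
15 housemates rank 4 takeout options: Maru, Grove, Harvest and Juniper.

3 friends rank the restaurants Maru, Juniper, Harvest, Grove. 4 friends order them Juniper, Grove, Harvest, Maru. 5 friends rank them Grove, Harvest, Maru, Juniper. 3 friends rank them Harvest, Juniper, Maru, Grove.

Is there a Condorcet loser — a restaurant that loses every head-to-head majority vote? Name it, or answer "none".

none

Head-to-head results (15 friends):
Maru vs Grove: Maru is ranked higher on 3+3 = 6 ballots, Grove on 9. Grove wins 9–6.
Maru vs Harvest: Harvest, 12–3.
Maru vs Juniper: Maru is ranked higher on 3+5 = 8 ballots, Juniper on 7. Maru wins 8–7.
Grove vs Harvest: Grove, 9–6.
Grove vs Juniper: Grove preferred on 5 ballots; Juniper wins 10–5.
Harvest vs Juniper: Harvest wins 8–7.
No restaurant is winless: Maru beats Juniper; Grove beats Maru; Harvest beats Maru; Juniper beats Grove. There is no Condorcet loser.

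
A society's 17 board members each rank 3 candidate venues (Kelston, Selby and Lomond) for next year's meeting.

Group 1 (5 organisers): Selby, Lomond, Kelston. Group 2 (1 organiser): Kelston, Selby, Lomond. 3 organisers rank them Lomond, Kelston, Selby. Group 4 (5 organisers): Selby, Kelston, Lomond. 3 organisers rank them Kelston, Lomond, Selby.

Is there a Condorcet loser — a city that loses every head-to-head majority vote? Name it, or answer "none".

Pairwise majorities:
Kelston vs Selby: Selby, 10–7.
Kelston vs Lomond: Kelston, 9–8.
Selby vs Lomond: Selby is ranked higher on 5+1+5 = 11 ballots, Lomond on 6. Selby wins 11–6.
Only Lomond has no wins; Lomond is the Condorcet loser.

Lomond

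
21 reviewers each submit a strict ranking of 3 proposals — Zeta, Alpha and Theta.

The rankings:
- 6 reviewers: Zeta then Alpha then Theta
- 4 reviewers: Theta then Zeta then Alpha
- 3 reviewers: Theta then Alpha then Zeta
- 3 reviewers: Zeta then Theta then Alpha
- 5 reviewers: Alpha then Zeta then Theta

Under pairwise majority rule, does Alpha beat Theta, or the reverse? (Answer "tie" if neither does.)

Alpha

Ballots ranking Alpha above Theta: 6 + 5 = 11.
Ballots ranking Theta above Alpha: 21 − 11 = 10.
Alpha wins the head-to-head 11–10.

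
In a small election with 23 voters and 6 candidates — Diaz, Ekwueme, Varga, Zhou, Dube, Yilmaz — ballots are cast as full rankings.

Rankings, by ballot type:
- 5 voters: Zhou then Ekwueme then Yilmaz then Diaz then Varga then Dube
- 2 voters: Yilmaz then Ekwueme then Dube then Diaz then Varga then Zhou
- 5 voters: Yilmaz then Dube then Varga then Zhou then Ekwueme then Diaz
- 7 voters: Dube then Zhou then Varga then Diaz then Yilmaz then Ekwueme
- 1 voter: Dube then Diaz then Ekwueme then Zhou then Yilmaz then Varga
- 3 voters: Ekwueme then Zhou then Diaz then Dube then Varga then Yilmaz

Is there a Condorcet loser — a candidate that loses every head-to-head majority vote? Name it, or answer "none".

Pairwise majorities:
Diaz vs Ekwueme: Diaz preferred on 7+1 = 8 ballots; Ekwueme wins 15–8.
Diaz vs Varga: Varga wins 12–11.
Diaz vs Zhou: Zhou, 20–3.
Diaz vs Dube: Dube wins 15–8.
Diaz vs Yilmaz: Diaz preferred on 7+1+3 = 11 ballots; Yilmaz wins 12–11.
Ekwueme vs Varga: 11 to 12, Varga.
Ekwueme vs Zhou: Zhou wins 17–6.
Ekwueme vs Dube: Dube wins 13–10.
Ekwueme vs Yilmaz: Ekwueme preferred on 5+1+3 = 9 ballots; Yilmaz wins 14–9.
Varga vs Zhou: Varga preferred on 2+5 = 7 ballots; Zhou wins 16–7.
Varga vs Dube: Varga is ranked higher on 5 ballots, Dube on 18. Dube wins 18–5.
Varga–Yilmaz: Yilmaz 13–10.
Zhou vs Dube: Dube wins 15–8.
Zhou–Yilmaz: Zhou 16–7.
Dube vs Yilmaz: Yilmaz wins 12–11.
Diaz loses to every other candidate — it is the Condorcet loser.

Diaz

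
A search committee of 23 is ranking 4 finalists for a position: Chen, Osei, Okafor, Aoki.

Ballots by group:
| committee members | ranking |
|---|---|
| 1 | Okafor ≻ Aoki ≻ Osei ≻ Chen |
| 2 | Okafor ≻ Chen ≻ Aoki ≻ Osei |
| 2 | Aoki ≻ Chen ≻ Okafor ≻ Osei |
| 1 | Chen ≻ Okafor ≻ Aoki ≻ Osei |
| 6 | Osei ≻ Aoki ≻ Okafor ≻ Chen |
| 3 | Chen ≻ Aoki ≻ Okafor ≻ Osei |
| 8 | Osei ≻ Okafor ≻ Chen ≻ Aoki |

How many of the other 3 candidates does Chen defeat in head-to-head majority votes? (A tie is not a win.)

1

Chen against each rival (23 committee members):
Chen vs Osei: Chen is ranked higher on 2+2+1+3 = 8 ballots, Osei on 15. Osei wins 15–8.
Chen vs Okafor: Chen is ranked higher on 2+1+3 = 6 ballots, Okafor on 17. Okafor wins 17–6.
Chen vs Aoki: Chen preferred on 2+1+3+8 = 14 ballots; Chen wins 14–9.
Chen beats Aoki; loses to Osei, Okafor — 1 pairwise win.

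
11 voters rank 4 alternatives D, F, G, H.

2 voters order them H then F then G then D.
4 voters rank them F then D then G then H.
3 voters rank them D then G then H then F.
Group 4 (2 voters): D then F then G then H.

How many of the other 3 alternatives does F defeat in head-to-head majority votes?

F against each rival (11 voters):
F vs D: F wins 6–5.
F–G: F 8–3.
F vs H: 4+2 = 6 for F, 5 for H — F by 6–5.
F beats D, G, H — 3 pairwise wins.

3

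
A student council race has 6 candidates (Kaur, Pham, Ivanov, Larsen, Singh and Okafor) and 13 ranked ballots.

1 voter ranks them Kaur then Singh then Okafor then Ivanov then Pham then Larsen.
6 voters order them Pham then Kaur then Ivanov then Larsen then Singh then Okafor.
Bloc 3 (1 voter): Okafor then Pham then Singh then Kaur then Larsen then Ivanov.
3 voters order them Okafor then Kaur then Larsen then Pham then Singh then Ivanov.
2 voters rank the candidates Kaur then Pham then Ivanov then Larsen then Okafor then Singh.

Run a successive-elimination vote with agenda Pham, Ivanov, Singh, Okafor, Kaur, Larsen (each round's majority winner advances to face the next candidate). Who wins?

Pham

Round 1: Pham vs Ivanov — 12–1, Pham advances.
Round 2: Pham vs Singh — 12–1, Pham advances.
Round 3: Pham vs Okafor — 8–5, Pham advances.
Round 4: Pham vs Kaur — 7–6, Pham advances.
Round 5: Pham vs Larsen — 10–3, Pham advances.
The agenda winner is Pham.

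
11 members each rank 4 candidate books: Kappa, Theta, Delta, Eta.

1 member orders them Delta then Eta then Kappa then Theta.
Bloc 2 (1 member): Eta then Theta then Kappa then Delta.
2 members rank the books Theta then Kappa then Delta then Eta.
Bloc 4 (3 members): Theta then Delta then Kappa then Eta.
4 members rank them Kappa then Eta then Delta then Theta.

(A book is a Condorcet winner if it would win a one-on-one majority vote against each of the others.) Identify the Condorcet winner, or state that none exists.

none

Head-to-head results (11 members):
Kappa vs Theta: Theta wins 6–5.
Kappa vs Delta: Kappa is ranked higher on 1+2+4 = 7 ballots, Delta on 4. Kappa wins 7–4.
Kappa vs Eta: Kappa wins 9–2.
Theta vs Delta: Theta, 6–5.
Theta vs Eta: 5 to 6, Eta.
Delta vs Eta: Delta wins 6–5.
Every book loses at least once (Kappa loses to Theta; Theta loses to Eta; Delta loses to Kappa; Eta loses to Kappa). The majority relation contains the cycle Kappa > Eta > Theta > Kappa, so there is no Condorcet winner.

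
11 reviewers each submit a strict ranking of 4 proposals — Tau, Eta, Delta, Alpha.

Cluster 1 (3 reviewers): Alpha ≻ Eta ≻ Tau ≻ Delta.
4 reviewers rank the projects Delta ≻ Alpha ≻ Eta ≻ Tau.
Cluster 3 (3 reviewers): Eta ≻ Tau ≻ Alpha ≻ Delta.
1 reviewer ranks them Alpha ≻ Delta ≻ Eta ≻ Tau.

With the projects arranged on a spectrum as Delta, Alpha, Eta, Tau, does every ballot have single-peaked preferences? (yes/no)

yes

Axis positions: Delta=1, Alpha=2, Eta=3, Tau=4.
Cluster 1 (peak Alpha at position 2): ranking walks positions 2-3-4-1, expanding outward from the peak — single-peaked.
Cluster 2 (peak Delta at position 1): ranking walks positions 1-2-3-4, expanding outward from the peak — single-peaked.
Cluster 3 (peak Eta at position 3): ranking walks positions 3-4-2-1, expanding outward from the peak — single-peaked.
Cluster 4 (peak Alpha at position 2): ranking walks positions 2-1-3-4, expanding outward from the peak — single-peaked.
Every ranking is single-peaked on this axis.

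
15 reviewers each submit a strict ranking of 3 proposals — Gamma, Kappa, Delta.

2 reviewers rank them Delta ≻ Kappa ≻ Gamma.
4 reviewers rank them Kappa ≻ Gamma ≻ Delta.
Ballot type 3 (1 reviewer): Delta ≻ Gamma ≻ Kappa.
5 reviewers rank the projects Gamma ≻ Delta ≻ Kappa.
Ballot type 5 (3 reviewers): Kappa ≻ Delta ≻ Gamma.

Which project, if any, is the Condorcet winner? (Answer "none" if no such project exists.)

Head-to-head results (15 reviewers):
Gamma vs Kappa: Kappa wins 9–6.
Gamma vs Delta: Gamma wins 9–6.
Kappa–Delta: Delta 8–7.
Every project loses at least once (Gamma loses to Kappa; Kappa loses to Delta; Delta loses to Gamma). The majority relation contains the cycle Gamma > Delta > Kappa > Gamma, so there is no Condorcet winner.

none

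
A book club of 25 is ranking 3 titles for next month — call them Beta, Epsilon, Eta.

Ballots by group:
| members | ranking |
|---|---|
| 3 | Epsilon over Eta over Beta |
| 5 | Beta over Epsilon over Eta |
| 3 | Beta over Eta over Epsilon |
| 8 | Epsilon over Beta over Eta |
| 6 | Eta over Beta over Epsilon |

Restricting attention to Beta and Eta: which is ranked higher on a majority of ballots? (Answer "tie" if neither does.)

Beta

Ballots ranking Beta above Eta: 5 + 3 + 8 = 16.
Ballots ranking Eta above Beta: 25 − 16 = 9.
Beta wins the head-to-head 16–9.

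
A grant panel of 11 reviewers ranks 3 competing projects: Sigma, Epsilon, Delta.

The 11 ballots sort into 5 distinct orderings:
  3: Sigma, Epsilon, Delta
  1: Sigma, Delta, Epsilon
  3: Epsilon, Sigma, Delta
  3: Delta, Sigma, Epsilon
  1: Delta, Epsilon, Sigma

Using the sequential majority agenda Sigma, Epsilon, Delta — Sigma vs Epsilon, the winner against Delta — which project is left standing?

Sigma

Round 1: Sigma vs Epsilon — 7–4, Sigma advances.
Round 2: Sigma vs Delta — 7–4, Sigma advances.
The agenda winner is Sigma.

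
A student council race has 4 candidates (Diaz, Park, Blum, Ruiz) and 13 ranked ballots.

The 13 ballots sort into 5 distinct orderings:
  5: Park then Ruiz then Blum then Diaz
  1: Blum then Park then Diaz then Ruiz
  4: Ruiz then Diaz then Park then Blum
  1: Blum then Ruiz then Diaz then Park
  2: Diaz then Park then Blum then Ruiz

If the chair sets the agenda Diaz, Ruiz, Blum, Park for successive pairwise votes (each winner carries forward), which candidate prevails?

Park

Round 1: Diaz vs Ruiz — 3–10, Ruiz advances.
Round 2: Ruiz vs Blum — 9–4, Ruiz advances.
Round 3: Ruiz vs Park — 5–8, Park advances.
The agenda winner is Park.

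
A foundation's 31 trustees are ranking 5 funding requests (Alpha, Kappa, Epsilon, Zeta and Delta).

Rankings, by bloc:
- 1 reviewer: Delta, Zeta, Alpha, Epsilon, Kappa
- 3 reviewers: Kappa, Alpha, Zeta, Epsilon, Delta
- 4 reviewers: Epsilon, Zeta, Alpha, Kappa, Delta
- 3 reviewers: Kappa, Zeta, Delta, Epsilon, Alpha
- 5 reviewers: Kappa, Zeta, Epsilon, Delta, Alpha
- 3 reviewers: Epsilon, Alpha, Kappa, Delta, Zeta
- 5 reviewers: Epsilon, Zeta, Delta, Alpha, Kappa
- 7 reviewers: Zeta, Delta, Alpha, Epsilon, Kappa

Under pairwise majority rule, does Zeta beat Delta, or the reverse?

Ballots ranking Zeta above Delta: 3 + 4 + 3 + 5 + 5 + 7 = 27.
Ballots ranking Delta above Zeta: 31 − 27 = 4.
Zeta wins the head-to-head 27–4.

Zeta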